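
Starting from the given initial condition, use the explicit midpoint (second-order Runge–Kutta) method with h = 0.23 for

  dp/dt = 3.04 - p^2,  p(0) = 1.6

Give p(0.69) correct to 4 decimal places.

1.7235

Midpoint: k1 = f(t_n, p_n); k2 = f(t_n + h/2, p_n + (h/2)·k1); p_{n+1} = p_n + h·k2.
t=0.000000, p=1.600000:
  k1 = f(0.000000, 1.600000) = 0.480000
  k2 = f(0.115000, 1.655200) = 0.300313
  p ← 1.600000 + 0.23·0.300313 = 1.669072
t=0.230000, p=1.669072:
  k1 = f(0.230000, 1.669072) = 0.254199
  k2 = f(0.345000, 1.698305) = 0.155761
  p ← 1.669072 + 0.23·0.155761 = 1.704897
t=0.460000, p=1.704897:
  k1 = f(0.460000, 1.704897) = 0.133326
  k2 = f(0.575000, 1.720229) = 0.080811
  p ← 1.704897 + 0.23·0.080811 = 1.723483
p(0.69) ≈ 1.7235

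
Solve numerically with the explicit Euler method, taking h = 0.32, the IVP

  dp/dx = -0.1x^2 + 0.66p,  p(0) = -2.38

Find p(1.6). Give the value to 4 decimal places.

Euler: p_{n+1} = p_n + h·f(x_n, p_n).
x=0.000000, p=-2.380000: f=-1.570800 → p ← -2.380000 + 0.32·(-1.570800) = -2.882656
x=0.320000, p=-2.882656: f=-1.912793 → p ← -2.882656 + 0.32·(-1.912793) = -3.494750
x=0.640000, p=-3.494750: f=-2.347495 → p ← -3.494750 + 0.32·(-2.347495) = -4.245948
x=0.960000, p=-4.245948: f=-2.894486 → p ← -4.245948 + 0.32·(-2.894486) = -5.172184
x=1.280000, p=-5.172184: f=-3.577481 → p ← -5.172184 + 0.32·(-3.577481) = -6.316977
p(1.6) ≈ -6.3170

-6.3170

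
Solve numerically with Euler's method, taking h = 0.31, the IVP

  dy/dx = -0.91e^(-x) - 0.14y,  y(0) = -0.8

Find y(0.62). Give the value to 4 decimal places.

-1.2088

Euler: y_{n+1} = y_n + h·f(x_n, y_n).
x=0.000000, y=-0.800000: f=-0.798000 → y ← -0.800000 + 0.31·(-0.798000) = -1.047380
x=0.310000, y=-1.047380: f=-0.520804 → y ← -1.047380 + 0.31·(-0.520804) = -1.208829
y(0.62) ≈ -1.2088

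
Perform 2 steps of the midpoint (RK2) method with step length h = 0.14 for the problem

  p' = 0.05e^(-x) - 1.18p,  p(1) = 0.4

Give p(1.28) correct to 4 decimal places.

Midpoint: k1 = f(x_n, p_n); k2 = f(x_n + h/2, p_n + (h/2)·k1); p_{n+1} = p_n + h·k2.
x=1.000000, p=0.400000:
  k1 = f(1.000000, 0.400000) = -0.453606
  k2 = f(1.070000, 0.368248) = -0.417382
  p ← 0.400000 + 0.14·(-0.417382) = 0.341567
x=1.140000, p=0.341567:
  k1 = f(1.140000, 0.341567) = -0.387058
  k2 = f(1.210000, 0.314473) = -0.356168
  p ← 0.341567 + 0.14·(-0.356168) = 0.291703
p(1.28) ≈ 0.2917

0.2917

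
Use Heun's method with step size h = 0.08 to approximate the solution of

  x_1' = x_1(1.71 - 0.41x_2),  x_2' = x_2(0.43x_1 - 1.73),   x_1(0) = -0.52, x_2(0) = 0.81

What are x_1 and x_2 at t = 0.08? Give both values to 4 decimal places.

Heun on (x_1,x_2): k1 = f(t_n, state_n); k2 = f(t_n + h, state_n + h·k1); state_{n+1} = state_n + (h/2)·(k1 + k2).
0.000000: (-0.520000, 0.810000)
  k1 = (-0.716508, -1.582416)
  predictor → (-0.577321, 0.683407)
  k2 = (-0.825455, -1.351948)
  → (-0.581679, 0.692625)
(x_1(0.08), x_2(0.08)) ≈ (-0.5817, 0.6926)

-0.5817, 0.6926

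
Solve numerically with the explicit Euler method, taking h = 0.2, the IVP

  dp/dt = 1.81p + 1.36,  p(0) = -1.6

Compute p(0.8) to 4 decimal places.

Euler: p_{n+1} = p_n + h·f(t_n, p_n).
t=0.000000, p=-1.600000: f=-1.536000 → p ← -1.600000 + 0.2·(-1.536000) = -1.907200
t=0.200000, p=-1.907200: f=-2.092032 → p ← -1.907200 + 0.2·(-2.092032) = -2.325606
t=0.400000, p=-2.325606: f=-2.849348 → p ← -2.325606 + 0.2·(-2.849348) = -2.895476
t=0.600000, p=-2.895476: f=-3.880811 → p ← -2.895476 + 0.2·(-3.880811) = -3.671638
p(0.8) ≈ -3.6716

-3.6716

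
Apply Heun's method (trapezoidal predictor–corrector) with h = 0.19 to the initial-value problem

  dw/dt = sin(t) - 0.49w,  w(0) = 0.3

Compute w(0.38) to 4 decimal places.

Heun: k1 = f(t_n, w_n); k2 = f(t_n + h, w_n + h·k1); w_{n+1} = w_n + (h/2)·(k1 + k2).
t=0.000000, w=0.300000:
  k1 = f(0.000000, 0.300000) = -0.147000
  k2 = f(0.190000, 0.272070) = 0.055545
  w ← 0.300000 + (0.19/2)·(-0.147000 + 0.055545) = 0.291312
t=0.190000, w=0.291312:
  k1 = f(0.190000, 0.291312) = 0.046116
  k2 = f(0.380000, 0.300074) = 0.223884
  w ← 0.291312 + (0.19/2)·(0.046116 + 0.223884) = 0.316962
w(0.38) ≈ 0.3170

0.3170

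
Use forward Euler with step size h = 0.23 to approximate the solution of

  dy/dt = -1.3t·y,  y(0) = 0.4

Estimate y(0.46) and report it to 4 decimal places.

Euler: y_{n+1} = y_n + h·f(t_n, y_n).
t=0.000000, y=0.400000: f=0.000000 → y ← 0.400000 + 0.23·0.000000 = 0.400000
t=0.230000, y=0.400000: f=-0.119600 → y ← 0.400000 + 0.23·(-0.119600) = 0.372492
y(0.46) ≈ 0.3725

0.3725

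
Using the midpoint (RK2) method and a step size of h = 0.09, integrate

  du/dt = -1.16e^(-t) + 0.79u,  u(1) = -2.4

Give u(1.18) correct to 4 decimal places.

Midpoint: k1 = f(t_n, u_n); k2 = f(t_n + h/2, u_n + (h/2)·k1); u_{n+1} = u_n + h·k2.
t=1.000000, u=-2.400000:
  k1 = f(1.000000, -2.400000) = -2.322740
  k2 = f(1.045000, -2.504523) = -2.386536
  u ← -2.400000 + 0.09·(-2.386536) = -2.614788
t=1.090000, u=-2.614788:
  k1 = f(1.090000, -2.614788) = -2.455694
  k2 = f(1.135000, -2.725294) = -2.525832
  u ← -2.614788 + 0.09·(-2.525832) = -2.842113
u(1.18) ≈ -2.8421

-2.8421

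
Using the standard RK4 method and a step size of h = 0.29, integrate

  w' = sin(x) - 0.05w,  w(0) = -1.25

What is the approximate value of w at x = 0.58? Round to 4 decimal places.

RK4: k1 = f(x_n, w_n); k2 = f(x_n + h/2, w_n + (h/2)·k1); k3 = f(x_n + h/2, w_n + (h/2)·k2); k4 = f(x_n + h, w_n + h·k3); w_{n+1} = w_n + (h/6)·(k1 + 2k2 + 2k3 + k4).
x=0.000000, w=-1.250000:
  k1 = f(0.000000, -1.250000) = 0.062500
  k2 = f(0.145000, -1.240938) = 0.206539
  k3 = f(0.145000, -1.220052) = 0.205495
  k4 = f(0.290000, -1.190406) = 0.345473
  w ← -1.250000 + (0.29/6)·(k1 + 2k2 + 2k3 + k4) = -1.190451
x=0.290000, w=-1.190451:
  k1 = f(0.290000, -1.190451) = 0.345475
  k2 = f(0.435000, -1.140357) = 0.478428
  k3 = f(0.435000, -1.121079) = 0.477464
  k4 = f(0.580000, -1.051987) = 0.600623
  w ← -1.190451 + (0.29/6)·(k1 + 2k2 + 2k3 + k4) = -1.052320
w(0.58) ≈ -1.0523

-1.0523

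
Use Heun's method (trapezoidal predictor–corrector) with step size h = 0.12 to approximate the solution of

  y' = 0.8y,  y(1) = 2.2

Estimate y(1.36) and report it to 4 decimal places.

Heun: k1 = f(x_n, y_n); k2 = f(x_n + h, y_n + h·k1); y_{n+1} = y_n + (h/2)·(k1 + k2).
x=1.000000, y=2.200000:
  k1 = f(1.000000, 2.200000) = 1.760000
  k2 = f(1.120000, 2.411200) = 1.928960
  y ← 2.200000 + (0.12/2)·(1.760000 + 1.928960) = 2.421338
x=1.120000, y=2.421338:
  k1 = f(1.120000, 2.421338) = 1.937070
  k2 = f(1.240000, 2.653786) = 2.123029
  y ← 2.421338 + (0.12/2)·(1.937070 + 2.123029) = 2.664944
x=1.240000, y=2.664944:
  k1 = f(1.240000, 2.664944) = 2.131955
  k2 = f(1.360000, 2.920778) = 2.336622
  y ← 2.664944 + (0.12/2)·(2.131955 + 2.336622) = 2.933058
y(1.36) ≈ 2.9331

2.9331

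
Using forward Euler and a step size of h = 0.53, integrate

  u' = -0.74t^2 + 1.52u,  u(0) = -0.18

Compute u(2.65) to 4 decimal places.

Euler: u_{n+1} = u_n + h·f(t_n, u_n).
t=0.000000, u=-0.180000: f=-0.273600 → u ← -0.180000 + 0.53·(-0.273600) = -0.325008
t=0.530000, u=-0.325008: f=-0.701878 → u ← -0.325008 + 0.53·(-0.701878) = -0.697003
t=1.060000, u=-0.697003: f=-1.890909 → u ← -0.697003 + 0.53·(-1.890909) = -1.699185
t=1.590000, u=-1.699185: f=-4.453556 → u ← -1.699185 + 0.53·(-4.453556) = -4.059570
t=2.120000, u=-4.059570: f=-9.496402 → u ← -4.059570 + 0.53·(-9.496402) = -9.092663
u(2.65) ≈ -9.0927

-9.0927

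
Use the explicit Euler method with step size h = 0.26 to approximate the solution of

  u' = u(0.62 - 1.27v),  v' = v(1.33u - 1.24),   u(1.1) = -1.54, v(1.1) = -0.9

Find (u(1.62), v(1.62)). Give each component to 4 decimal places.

-2.7048, 0.0129

Euler on (u,v): u_{n+1} = u_n + h·u', v_{n+1} = v_n + h·v'.
1.100000: (-1.540000, -0.900000); f=(-2.715020, 2.959380) → (-2.245905, -0.130561)
1.360000: (-2.245905, -0.130561); f=(-1.764861, 0.551889) → (-2.704769, 0.012930)
(u(1.62), v(1.62)) ≈ (-2.7048, 0.0129)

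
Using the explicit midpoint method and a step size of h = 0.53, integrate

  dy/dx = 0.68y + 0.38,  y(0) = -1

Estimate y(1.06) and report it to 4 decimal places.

Midpoint: k1 = f(x_n, y_n); k2 = f(x_n + h/2, y_n + (h/2)·k1); y_{n+1} = y_n + h·k2.
x=0.000000, y=-1.000000:
  k1 = f(0.000000, -1.000000) = -0.300000
  k2 = f(0.265000, -1.079500) = -0.354060
  y ← -1.000000 + 0.53·(-0.354060) = -1.187652
x=0.530000, y=-1.187652:
  k1 = f(0.530000, -1.187652) = -0.427603
  k2 = f(0.795000, -1.300967) = -0.504657
  y ← -1.187652 + 0.53·(-0.504657) = -1.455120
y(1.06) ≈ -1.4551

-1.4551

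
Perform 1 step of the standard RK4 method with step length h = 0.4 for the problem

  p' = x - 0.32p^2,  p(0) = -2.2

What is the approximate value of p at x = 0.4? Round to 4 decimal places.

-2.9593

RK4: k1 = f(x_n, p_n); k2 = f(x_n + h/2, p_n + (h/2)·k1); k3 = f(x_n + h/2, p_n + (h/2)·k2); k4 = f(x_n + h, p_n + h·k3); p_{n+1} = p_n + (h/6)·(k1 + 2k2 + 2k3 + k4).
x=0.000000, p=-2.200000:
  k1 = f(0.000000, -2.200000) = -1.548800
  k2 = f(0.200000, -2.509760) = -1.815646
  k3 = f(0.200000, -2.563129) = -1.902282
  k4 = f(0.400000, -2.960913) = -2.405442
  p ← -2.200000 + (0.4/6)·(k1 + 2k2 + 2k3 + k4) = -2.959340
p(0.4) ≈ -2.9593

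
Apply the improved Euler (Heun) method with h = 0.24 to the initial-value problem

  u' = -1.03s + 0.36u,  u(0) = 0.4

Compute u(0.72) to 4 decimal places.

Heun: k1 = f(s_n, u_n); k2 = f(s_n + h, u_n + h·k1); u_{n+1} = u_n + (h/2)·(k1 + k2).
s=0.000000, u=0.400000:
  k1 = f(0.000000, 0.400000) = 0.144000
  k2 = f(0.240000, 0.434560) = -0.090758
  u ← 0.400000 + (0.24/2)·(0.144000 + (-0.090758)) = 0.406389
s=0.240000, u=0.406389:
  k1 = f(0.240000, 0.406389) = -0.100900
  k2 = f(0.480000, 0.382173) = -0.356818
  u ← 0.406389 + (0.24/2)·(-0.100900 + (-0.356818)) = 0.351463
s=0.480000, u=0.351463:
  k1 = f(0.480000, 0.351463) = -0.367873
  k2 = f(0.720000, 0.263173) = -0.646858
  u ← 0.351463 + (0.24/2)·(-0.367873 + (-0.646858)) = 0.229695
u(0.72) ≈ 0.2297

0.2297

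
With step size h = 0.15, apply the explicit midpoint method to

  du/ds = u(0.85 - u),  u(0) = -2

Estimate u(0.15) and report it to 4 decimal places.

Midpoint: k1 = f(s_n, u_n); k2 = f(s_n + h/2, u_n + (h/2)·k1); u_{n+1} = u_n + h·k2.
s=0.000000, u=-2.000000:
  k1 = f(0.000000, -2.000000) = -5.700000
  k2 = f(0.075000, -2.427500) = -7.956131
  u ← -2.000000 + 0.15·(-7.956131) = -3.193420
u(0.15) ≈ -3.1934

-3.1934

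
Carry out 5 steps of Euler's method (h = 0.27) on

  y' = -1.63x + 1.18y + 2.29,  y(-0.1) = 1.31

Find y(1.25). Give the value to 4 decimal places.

Euler: y_{n+1} = y_n + h·f(x_n, y_n).
x=-0.100000, y=1.310000: f=3.998800 → y ← 1.310000 + 0.27·3.998800 = 2.389676
x=0.170000, y=2.389676: f=4.832718 → y ← 2.389676 + 0.27·4.832718 = 3.694510
x=0.440000, y=3.694510: f=5.932322 → y ← 3.694510 + 0.27·5.932322 = 5.296237
x=0.710000, y=5.296237: f=7.382259 → y ← 5.296237 + 0.27·7.382259 = 7.289447
x=0.980000, y=7.289447: f=9.294147 → y ← 7.289447 + 0.27·9.294147 = 9.798866
y(1.25) ≈ 9.7989

9.7989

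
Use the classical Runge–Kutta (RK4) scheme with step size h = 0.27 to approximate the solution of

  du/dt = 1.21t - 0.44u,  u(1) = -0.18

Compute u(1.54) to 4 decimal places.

RK4: k1 = f(t_n, u_n); k2 = f(t_n + h/2, u_n + (h/2)·k1); k3 = f(t_n + h/2, u_n + (h/2)·k2); k4 = f(t_n + h, u_n + h·k3); u_{n+1} = u_n + (h/6)·(k1 + 2k2 + 2k3 + k4).
t=1.000000, u=-0.180000:
  k1 = f(1.000000, -0.180000) = 1.289200
  k2 = f(1.135000, -0.005958) = 1.375972
  k3 = f(1.135000, 0.005756) = 1.370817
  k4 = f(1.270000, 0.190121) = 1.453047
  u ← -0.180000 + (0.27/6)·(k1 + 2k2 + 2k3 + k4) = 0.190612
t=1.270000, u=0.190612:
  k1 = f(1.270000, 0.190612) = 1.452831
  k2 = f(1.405000, 0.386744) = 1.529883
  k3 = f(1.405000, 0.397146) = 1.525306
  k4 = f(1.540000, 0.602445) = 1.598324
  u ← 0.190612 + (0.27/6)·(k1 + 2k2 + 2k3 + k4) = 0.602881
u(1.54) ≈ 0.6029

0.6029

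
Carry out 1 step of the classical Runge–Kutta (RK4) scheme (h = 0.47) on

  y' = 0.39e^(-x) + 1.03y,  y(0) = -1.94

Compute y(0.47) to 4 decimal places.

-2.9559

RK4: k1 = f(x_n, y_n); k2 = f(x_n + h/2, y_n + (h/2)·k1); k3 = f(x_n + h/2, y_n + (h/2)·k2); k4 = f(x_n + h, y_n + h·k3); y_{n+1} = y_n + (h/6)·(k1 + 2k2 + 2k3 + k4).
x=0.000000, y=-1.940000:
  k1 = f(0.000000, -1.940000) = -1.608200
  k2 = f(0.235000, -2.317927) = -2.079142
  k3 = f(0.235000, -2.428598) = -2.193134
  k4 = f(0.470000, -2.970773) = -2.816145
  y ← -1.940000 + (0.47/6)·(k1 + 2k2 + 2k3 + k4) = -2.955897
y(0.47) ≈ -2.9559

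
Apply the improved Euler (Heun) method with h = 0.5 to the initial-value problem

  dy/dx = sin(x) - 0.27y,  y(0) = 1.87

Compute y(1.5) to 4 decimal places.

2.0464

Heun: k1 = f(x_n, y_n); k2 = f(x_n + h, y_n + h·k1); y_{n+1} = y_n + (h/2)·(k1 + k2).
x=0.000000, y=1.870000:
  k1 = f(0.000000, 1.870000) = -0.504900
  k2 = f(0.500000, 1.617550) = 0.042687
  y ← 1.870000 + (0.5/2)·(-0.504900 + 0.042687) = 1.754447
x=0.500000, y=1.754447:
  k1 = f(0.500000, 1.754447) = 0.005725
  k2 = f(1.000000, 1.757309) = 0.366997
  y ← 1.754447 + (0.5/2)·(0.005725 + 0.366997) = 1.847627
x=1.000000, y=1.847627:
  k1 = f(1.000000, 1.847627) = 0.342612
  k2 = f(1.500000, 2.018933) = 0.452383
  y ← 1.847627 + (0.5/2)·(0.342612 + 0.452383) = 2.046376
y(1.5) ≈ 2.0464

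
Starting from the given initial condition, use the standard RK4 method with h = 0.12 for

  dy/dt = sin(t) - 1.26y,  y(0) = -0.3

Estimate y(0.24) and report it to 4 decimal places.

-0.1957

RK4: k1 = f(t_n, y_n); k2 = f(t_n + h/2, y_n + (h/2)·k1); k3 = f(t_n + h/2, y_n + (h/2)·k2); k4 = f(t_n + h, y_n + h·k3); y_{n+1} = y_n + (h/6)·(k1 + 2k2 + 2k3 + k4).
t=0.000000, y=-0.300000:
  k1 = f(0.000000, -0.300000) = 0.378000
  k2 = f(0.060000, -0.277320) = 0.409387
  k3 = f(0.060000, -0.275437) = 0.407014
  k4 = f(0.120000, -0.251158) = 0.436172
  y ← -0.300000 + (0.12/6)·(k1 + 2k2 + 2k3 + k4) = -0.251061
t=0.120000, y=-0.251061:
  k1 = f(0.120000, -0.251061) = 0.436048
  k2 = f(0.180000, -0.224898) = 0.462401
  k3 = f(0.180000, -0.223316) = 0.460408
  k4 = f(0.240000, -0.195812) = 0.484425
  y ← -0.251061 + (0.12/6)·(k1 + 2k2 + 2k3 + k4) = -0.195739
y(0.24) ≈ -0.1957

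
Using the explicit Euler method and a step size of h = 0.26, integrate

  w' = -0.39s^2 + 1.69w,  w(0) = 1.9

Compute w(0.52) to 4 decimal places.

3.9297

Euler: w_{n+1} = w_n + h·f(s_n, w_n).
s=0.000000, w=1.900000: f=3.211000 → w ← 1.900000 + 0.26·3.211000 = 2.734860
s=0.260000, w=2.734860: f=4.595549 → w ← 2.734860 + 0.26·4.595549 = 3.929703
w(0.52) ≈ 3.9297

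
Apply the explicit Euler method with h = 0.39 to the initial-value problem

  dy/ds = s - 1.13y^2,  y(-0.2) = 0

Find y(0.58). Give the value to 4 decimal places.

Euler: y_{n+1} = y_n + h·f(s_n, y_n).
s=-0.200000, y=0.000000: f=-0.200000 → y ← 0.000000 + 0.39·(-0.200000) = -0.078000
s=0.190000, y=-0.078000: f=0.183125 → y ← -0.078000 + 0.39·0.183125 = -0.006581
y(0.58) ≈ -0.0066

-0.0066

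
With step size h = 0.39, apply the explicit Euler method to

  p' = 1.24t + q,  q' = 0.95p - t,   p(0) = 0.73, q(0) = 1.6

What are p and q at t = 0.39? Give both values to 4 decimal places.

Euler on (p,q): p_{n+1} = p_n + h·p', q_{n+1} = q_n + h·q'.
0.000000: (0.730000, 1.600000); f=(1.600000, 0.693500) → (1.354000, 1.870465)
(p(0.39), q(0.39)) ≈ (1.3540, 1.8705)

1.3540, 1.8705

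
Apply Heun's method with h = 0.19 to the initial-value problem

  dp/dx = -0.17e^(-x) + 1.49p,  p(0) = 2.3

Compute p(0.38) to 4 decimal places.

3.9535

Heun: k1 = f(x_n, p_n); k2 = f(x_n + h, p_n + h·k1); p_{n+1} = p_n + (h/2)·(k1 + k2).
x=0.000000, p=2.300000:
  k1 = f(0.000000, 2.300000) = 3.257000
  k2 = f(0.190000, 2.918830) = 4.208474
  p ← 2.300000 + (0.19/2)·(3.257000 + 4.208474) = 3.009220
x=0.190000, p=3.009220:
  k1 = f(0.190000, 3.009220) = 4.343155
  k2 = f(0.380000, 3.834419) = 5.597028
  p ← 3.009220 + (0.19/2)·(4.343155 + 5.597028) = 3.953537
p(0.38) ≈ 3.9535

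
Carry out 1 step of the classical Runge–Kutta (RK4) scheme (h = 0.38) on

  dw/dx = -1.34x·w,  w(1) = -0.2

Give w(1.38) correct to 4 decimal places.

-0.1092

RK4: k1 = f(x_n, w_n); k2 = f(x_n + h/2, w_n + (h/2)·k1); k3 = f(x_n + h/2, w_n + (h/2)·k2); k4 = f(x_n + h, w_n + h·k3); w_{n+1} = w_n + (h/6)·(k1 + 2k2 + 2k3 + k4).
x=1.000000, w=-0.200000:
  k1 = f(1.000000, -0.200000) = 0.268000
  k2 = f(1.190000, -0.149080) = 0.237723
  k3 = f(1.190000, -0.154833) = 0.246896
  k4 = f(1.380000, -0.106179) = 0.196347
  w ← -0.200000 + (0.38/6)·(k1 + 2k2 + 2k3 + k4) = -0.109206
w(1.38) ≈ -0.1092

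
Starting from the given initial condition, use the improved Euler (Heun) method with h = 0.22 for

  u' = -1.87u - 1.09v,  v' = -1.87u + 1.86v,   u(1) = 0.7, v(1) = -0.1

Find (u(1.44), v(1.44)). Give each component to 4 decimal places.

0.4886, -0.8992

Heun on (u,v): k1 = f(s_n, state_n); k2 = f(s_n + h, state_n + h·k1); state_{n+1} = state_n + (h/2)·(k1 + k2).
1.000000: (0.700000, -0.100000)
  k1 = (-1.200000, -1.495000)
  predictor → (0.436000, -0.428900)
  k2 = (-0.347819, -1.613074)
  → (0.529740, -0.441888)
1.220000: (0.529740, -0.441888)
  k1 = (-0.508956, -1.812526)
  predictor → (0.417770, -0.840644)
  k2 = (0.135072, -2.344827)
  → (0.488613, -0.899197)
(u(1.44), v(1.44)) ≈ (0.4886, -0.8992)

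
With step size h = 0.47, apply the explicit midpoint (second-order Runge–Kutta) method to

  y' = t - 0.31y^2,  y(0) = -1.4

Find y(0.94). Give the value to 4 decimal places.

Midpoint: k1 = f(t_n, y_n); k2 = f(t_n + h/2, y_n + (h/2)·k1); y_{n+1} = y_n + h·k2.
t=0.000000, y=-1.400000:
  k1 = f(0.000000, -1.400000) = -0.607600
  k2 = f(0.235000, -1.542786) = -0.502858
  y ← -1.400000 + 0.47·(-0.502858) = -1.636343
t=0.470000, y=-1.636343:
  k1 = f(0.470000, -1.636343) = -0.360062
  k2 = f(0.705000, -1.720958) = -0.213126
  y ← -1.636343 + 0.47·(-0.213126) = -1.736513
y(0.94) ≈ -1.7365

-1.7365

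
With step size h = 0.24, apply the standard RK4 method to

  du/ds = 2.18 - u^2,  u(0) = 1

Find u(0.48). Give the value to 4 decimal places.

1.3445

RK4: k1 = f(s_n, u_n); k2 = f(s_n + h/2, u_n + (h/2)·k1); k3 = f(s_n + h/2, u_n + (h/2)·k2); k4 = f(s_n + h, u_n + h·k3); u_{n+1} = u_n + (h/6)·(k1 + 2k2 + 2k3 + k4).
s=0.000000, u=1.000000:
  k1 = f(0.000000, 1.000000) = 1.180000
  k2 = f(0.120000, 1.141600) = 0.876749
  k3 = f(0.120000, 1.105210) = 0.958511
  k4 = f(0.240000, 1.230043) = 0.666995
  u ← 1.000000 + (0.24/6)·(k1 + 2k2 + 2k3 + k4) = 1.220701
s=0.240000, u=1.220701:
  k1 = f(0.240000, 1.220701) = 0.689890
  k2 = f(0.360000, 1.303487) = 0.480921
  k3 = f(0.360000, 1.278411) = 0.545665
  k4 = f(0.480000, 1.351660) = 0.353015
  u ← 1.220701 + (0.24/6)·(k1 + 2k2 + 2k3 + k4) = 1.344544
u(0.48) ≈ 1.3445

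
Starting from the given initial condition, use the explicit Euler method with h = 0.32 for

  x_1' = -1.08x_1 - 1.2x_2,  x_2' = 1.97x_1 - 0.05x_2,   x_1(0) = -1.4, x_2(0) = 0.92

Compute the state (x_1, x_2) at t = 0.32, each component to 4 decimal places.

Euler on (x_1,x_2): x_1_{n+1} = x_1_n + h·x_1', x_2_{n+1} = x_2_n + h·x_2'.
0.000000: (-1.400000, 0.920000); f=(0.408000, -2.804000) → (-1.269440, 0.022720)
(x_1(0.32), x_2(0.32)) ≈ (-1.2694, 0.0227)

-1.2694, 0.0227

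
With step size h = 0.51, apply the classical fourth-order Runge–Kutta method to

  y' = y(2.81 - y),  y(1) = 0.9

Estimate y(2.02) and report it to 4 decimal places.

2.4981

RK4: k1 = f(x_n, y_n); k2 = f(x_n + h/2, y_n + (h/2)·k1); k3 = f(x_n + h/2, y_n + (h/2)·k2); k4 = f(x_n + h, y_n + h·k3); y_{n+1} = y_n + (h/6)·(k1 + 2k2 + 2k3 + k4).
x=1.000000, y=0.900000:
  k1 = f(1.000000, 0.900000) = 1.719000
  k2 = f(1.255000, 1.338345) = 1.969582
  k3 = f(1.255000, 1.402243) = 1.974017
  k4 = f(1.510000, 1.906749) = 1.722273
  y ← 0.900000 + (0.51/6)·(k1 + 2k2 + 2k3 + k4) = 1.862920
x=1.510000, y=1.862920:
  k1 = f(1.510000, 1.862920) = 1.764334
  k2 = f(1.765000, 2.312825) = 1.149878
  k3 = f(1.765000, 2.156139) = 1.409815
  k4 = f(2.020000, 2.581926) = 0.588871
  y ← 1.862920 + (0.51/6)·(k1 + 2k2 + 2k3 + k4) = 2.498090
y(2.02) ≈ 2.4981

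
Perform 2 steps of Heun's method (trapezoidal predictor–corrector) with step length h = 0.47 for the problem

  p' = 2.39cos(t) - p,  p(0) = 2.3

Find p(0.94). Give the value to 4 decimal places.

Heun: k1 = f(t_n, p_n); k2 = f(t_n + h, p_n + h·k1); p_{n+1} = p_n + (h/2)·(k1 + k2).
t=0.000000, p=2.300000:
  k1 = f(0.000000, 2.300000) = 0.090000
  k2 = f(0.470000, 2.342300) = -0.211452
  p ← 2.300000 + (0.47/2)·(0.090000 + (-0.211452)) = 2.271459
t=0.470000, p=2.271459:
  k1 = f(0.470000, 2.271459) = -0.140611
  k2 = f(0.940000, 2.205372) = -0.795778
  p ← 2.271459 + (0.47/2)·(-0.140611 + (-0.795778)) = 2.051407
p(0.94) ≈ 2.0514

2.0514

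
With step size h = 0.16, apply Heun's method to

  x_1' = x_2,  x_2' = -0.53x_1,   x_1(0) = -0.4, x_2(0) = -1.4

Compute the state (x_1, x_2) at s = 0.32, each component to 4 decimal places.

Heun on (x_1,x_2): k1 = f(s_n, state_n); k2 = f(s_n + h, state_n + h·k1); state_{n+1} = state_n + (h/2)·(k1 + k2).
0.000000: (-0.400000, -1.400000)
  k1 = (-1.400000, 0.212000)
  predictor → (-0.624000, -1.366080)
  k2 = (-1.366080, 0.330720)
  → (-0.621286, -1.356582)
0.160000: (-0.621286, -1.356582)
  k1 = (-1.356582, 0.329282)
  predictor → (-0.838340, -1.303897)
  k2 = (-1.303897, 0.444320)
  → (-0.834125, -1.294694)
(x_1(0.32), x_2(0.32)) ≈ (-0.8341, -1.2947)

-0.8341, -1.2947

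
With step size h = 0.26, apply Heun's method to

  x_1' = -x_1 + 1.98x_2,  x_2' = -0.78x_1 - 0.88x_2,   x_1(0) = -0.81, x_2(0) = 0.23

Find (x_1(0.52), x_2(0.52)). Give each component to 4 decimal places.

-0.2423, 0.2961

Heun on (x_1,x_2): k1 = f(t_n, state_n); k2 = f(t_n + h, state_n + h·k1); state_{n+1} = state_n + (h/2)·(k1 + k2).
0.000000: (-0.810000, 0.230000)
  k1 = (1.265400, 0.429400)
  predictor → (-0.480996, 0.341644)
  k2 = (1.157451, 0.074530)
  → (-0.495029, 0.295511)
0.260000: (-0.495029, 0.295511)
  k1 = (1.080141, 0.126073)
  predictor → (-0.214193, 0.328290)
  k2 = (0.864207, -0.121825)
  → (-0.242264, 0.296063)
(x_1(0.52), x_2(0.52)) ≈ (-0.2423, 0.2961)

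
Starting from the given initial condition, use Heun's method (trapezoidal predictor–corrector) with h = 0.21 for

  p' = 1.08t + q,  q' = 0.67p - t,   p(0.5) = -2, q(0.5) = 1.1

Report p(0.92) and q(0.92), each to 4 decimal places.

Heun on (p,q): k1 = f(t_n, state_n); k2 = f(t_n + h, state_n + h·k1); state_{n+1} = state_n + (h/2)·(k1 + k2).
0.500000: (-2.000000, 1.100000)
  k1 = (1.640000, -1.840000)
  predictor → (-1.655600, 0.713600)
  k2 = (1.480400, -1.819252)
  → (-1.672358, 0.715779)
0.710000: (-1.672358, 0.715779)
  k1 = (1.482579, -1.830480)
  predictor → (-1.361017, 0.331378)
  k2 = (1.324978, -1.831881)
  → (-1.377565, 0.331231)
(p(0.92), q(0.92)) ≈ (-1.3776, 0.3312)

-1.3776, 0.3312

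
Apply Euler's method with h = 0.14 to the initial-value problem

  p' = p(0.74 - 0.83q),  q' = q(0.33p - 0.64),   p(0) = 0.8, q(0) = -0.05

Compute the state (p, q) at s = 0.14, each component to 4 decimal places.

0.8875, -0.0474

Euler on (p,q): p_{n+1} = p_n + h·p', q_{n+1} = q_n + h·q'.
0.000000: (0.800000, -0.050000); f=(0.625200, 0.018800) → (0.887528, -0.047368)
(p(0.14), q(0.14)) ≈ (0.8875, -0.0474)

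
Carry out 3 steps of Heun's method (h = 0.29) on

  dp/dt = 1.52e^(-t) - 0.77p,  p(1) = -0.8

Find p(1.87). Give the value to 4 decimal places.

Heun: k1 = f(t_n, p_n); k2 = f(t_n + h, p_n + h·k1); p_{n+1} = p_n + (h/2)·(k1 + k2).
t=1.000000, p=-0.800000:
  k1 = f(1.000000, -0.800000) = 1.175177
  k2 = f(1.290000, -0.459199) = 0.771995
  p ← -0.800000 + (0.29/2)·(1.175177 + 0.771995) = -0.517660
t=1.290000, p=-0.517660:
  k1 = f(1.290000, -0.517660) = 0.817010
  k2 = f(1.580000, -0.280727) = 0.529242
  p ← -0.517660 + (0.29/2)·(0.817010 + 0.529242) = -0.322454
t=1.580000, p=-0.322454:
  k1 = f(1.580000, -0.322454) = 0.561371
  k2 = f(1.870000, -0.159656) = 0.357203
  p ← -0.322454 + (0.29/2)·(0.561371 + 0.357203) = -0.189260
p(1.87) ≈ -0.1893

-0.1893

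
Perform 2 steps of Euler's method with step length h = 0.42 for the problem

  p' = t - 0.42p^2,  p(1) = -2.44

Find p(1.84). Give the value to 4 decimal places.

Euler: p_{n+1} = p_n + h·f(t_n, p_n).
t=1.000000, p=-2.440000: f=-1.500512 → p ← -2.440000 + 0.42·(-1.500512) = -3.070215
t=1.420000, p=-3.070215: f=-2.539013 → p ← -3.070215 + 0.42·(-2.539013) = -4.136600
p(1.84) ≈ -4.1366

-4.1366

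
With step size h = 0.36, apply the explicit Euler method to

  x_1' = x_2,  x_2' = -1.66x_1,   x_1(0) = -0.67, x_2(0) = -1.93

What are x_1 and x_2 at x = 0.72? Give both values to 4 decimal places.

Euler on (x_1,x_2): x_1_{n+1} = x_1_n + h·x_1', x_2_{n+1} = x_2_n + h·x_2'.
0.000000: (-0.670000, -1.930000); f=(-1.930000, 1.112200) → (-1.364800, -1.529608)
0.360000: (-1.364800, -1.529608); f=(-1.529608, 2.265568) → (-1.915459, -0.714004)
(x_1(0.72), x_2(0.72)) ≈ (-1.9155, -0.7140)

-1.9155, -0.7140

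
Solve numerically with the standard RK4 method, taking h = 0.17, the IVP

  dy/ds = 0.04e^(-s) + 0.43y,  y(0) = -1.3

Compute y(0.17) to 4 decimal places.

RK4: k1 = f(s_n, y_n); k2 = f(s_n + h/2, y_n + (h/2)·k1); k3 = f(s_n + h/2, y_n + (h/2)·k2); k4 = f(s_n + h, y_n + h·k3); y_{n+1} = y_n + (h/6)·(k1 + 2k2 + 2k3 + k4).
s=0.000000, y=-1.300000:
  k1 = f(0.000000, -1.300000) = -0.519000
  k2 = f(0.085000, -1.344115) = -0.541229
  k3 = f(0.085000, -1.346004) = -0.542041
  k4 = f(0.170000, -1.392147) = -0.564877
  y ← -1.300000 + (0.17/6)·(k1 + 2k2 + 2k3 + k4) = -1.392095
y(0.17) ≈ -1.3921

-1.3921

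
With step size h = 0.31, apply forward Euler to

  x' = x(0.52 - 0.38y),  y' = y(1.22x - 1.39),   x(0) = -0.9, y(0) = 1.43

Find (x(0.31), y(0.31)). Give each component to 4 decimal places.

Euler on (x,y): x_{n+1} = x_n + h·x', y_{n+1} = y_n + h·y'.
0.000000: (-0.900000, 1.430000); f=(0.021060, -3.557840) → (-0.893471, 0.327070)
(x(0.31), y(0.31)) ≈ (-0.8935, 0.3271)

-0.8935, 0.3271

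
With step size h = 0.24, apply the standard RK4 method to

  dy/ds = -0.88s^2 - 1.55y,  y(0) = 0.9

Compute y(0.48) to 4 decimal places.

0.4005

RK4: k1 = f(s_n, y_n); k2 = f(s_n + h/2, y_n + (h/2)·k1); k3 = f(s_n + h/2, y_n + (h/2)·k2); k4 = f(s_n + h, y_n + h·k3); y_{n+1} = y_n + (h/6)·(k1 + 2k2 + 2k3 + k4).
s=0.000000, y=0.900000:
  k1 = f(0.000000, 0.900000) = -1.395000
  k2 = f(0.120000, 0.732600) = -1.148202
  k3 = f(0.120000, 0.762216) = -1.194106
  k4 = f(0.240000, 0.613414) = -1.001480
  y ← 0.900000 + (0.24/6)·(k1 + 2k2 + 2k3 + k4) = 0.616756
s=0.240000, y=0.616756:
  k1 = f(0.240000, 0.616756) = -1.006660
  k2 = f(0.360000, 0.495957) = -0.882781
  k3 = f(0.360000, 0.510822) = -0.905823
  k4 = f(0.480000, 0.399359) = -0.821758
  y ← 0.616756 + (0.24/6)·(k1 + 2k2 + 2k3 + k4) = 0.400531
y(0.48) ≈ 0.4005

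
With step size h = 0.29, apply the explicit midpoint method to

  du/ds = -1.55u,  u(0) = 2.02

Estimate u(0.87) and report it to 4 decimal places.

Midpoint: k1 = f(s_n, u_n); k2 = f(s_n + h/2, u_n + (h/2)·k1); u_{n+1} = u_n + h·k2.
s=0.000000, u=2.020000:
  k1 = f(0.000000, 2.020000) = -3.131000
  k2 = f(0.145000, 1.566005) = -2.427308
  u ← 2.020000 + 0.29·(-2.427308) = 1.316081
s=0.290000, u=1.316081:
  k1 = f(0.290000, 1.316081) = -2.039925
  k2 = f(0.435000, 1.020292) = -1.581452
  u ← 1.316081 + 0.29·(-1.581452) = 0.857460
s=0.580000, u=0.857460:
  k1 = f(0.580000, 0.857460) = -1.329062
  k2 = f(0.725000, 0.664746) = -1.030356
  u ← 0.857460 + 0.29·(-1.030356) = 0.558657
u(0.87) ≈ 0.5587

0.5587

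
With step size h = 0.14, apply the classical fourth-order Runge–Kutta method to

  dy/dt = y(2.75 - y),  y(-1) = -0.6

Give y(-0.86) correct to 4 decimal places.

-0.9822

RK4: k1 = f(t_n, y_n); k2 = f(t_n + h/2, y_n + (h/2)·k1); k3 = f(t_n + h/2, y_n + (h/2)·k2); k4 = f(t_n + h, y_n + h·k3); y_{n+1} = y_n + (h/6)·(k1 + 2k2 + 2k3 + k4).
t=-1.000000, y=-0.600000:
  k1 = f(-1.000000, -0.600000) = -2.010000
  k2 = f(-0.930000, -0.740700) = -2.585561
  k3 = f(-0.930000, -0.780989) = -2.757665
  k4 = f(-0.860000, -0.986073) = -3.684041
  y ← -0.600000 + (0.14/6)·(k1 + 2k2 + 2k3 + k4) = -0.982212
y(-0.86) ≈ -0.9822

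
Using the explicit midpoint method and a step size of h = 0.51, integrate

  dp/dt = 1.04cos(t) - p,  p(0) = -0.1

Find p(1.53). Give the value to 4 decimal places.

Midpoint: k1 = f(t_n, p_n); k2 = f(t_n + h/2, p_n + (h/2)·k1); p_{n+1} = p_n + h·k2.
t=0.000000, p=-0.100000:
  k1 = f(0.000000, -0.100000) = 1.140000
  k2 = f(0.255000, 0.190700) = 0.815670
  p ← -0.100000 + 0.51·0.815670 = 0.315992
t=0.510000, p=0.315992:
  k1 = f(0.510000, 0.315992) = 0.591663
  k2 = f(0.765000, 0.466866) = 0.283372
  p ← 0.315992 + 0.51·0.283372 = 0.460511
t=1.020000, p=0.460511:
  k1 = f(1.020000, 0.460511) = 0.083789
  k2 = f(1.275000, 0.481878) = -0.178716
  p ← 0.460511 + 0.51·(-0.178716) = 0.369366
p(1.53) ≈ 0.3694

0.3694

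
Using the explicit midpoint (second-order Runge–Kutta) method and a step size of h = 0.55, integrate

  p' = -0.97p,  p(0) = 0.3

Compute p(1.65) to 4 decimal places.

0.0677

Midpoint: k1 = f(t_n, p_n); k2 = f(t_n + h/2, p_n + (h/2)·k1); p_{n+1} = p_n + h·k2.
t=0.000000, p=0.300000:
  k1 = f(0.000000, 0.300000) = -0.291000
  k2 = f(0.275000, 0.219975) = -0.213376
  p ← 0.300000 + 0.55·(-0.213376) = 0.182643
t=0.550000, p=0.182643:
  k1 = f(0.550000, 0.182643) = -0.177164
  k2 = f(0.825000, 0.133923) = -0.129906
  p ← 0.182643 + 0.55·(-0.129906) = 0.111195
t=1.100000, p=0.111195:
  k1 = f(1.100000, 0.111195) = -0.107859
  k2 = f(1.375000, 0.081534) = -0.079088
  p ← 0.111195 + 0.55·(-0.079088) = 0.067697
p(1.65) ≈ 0.0677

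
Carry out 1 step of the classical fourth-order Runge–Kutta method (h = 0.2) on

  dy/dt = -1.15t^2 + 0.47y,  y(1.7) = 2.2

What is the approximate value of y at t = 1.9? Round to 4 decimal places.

RK4: k1 = f(t_n, y_n); k2 = f(t_n + h/2, y_n + (h/2)·k1); k3 = f(t_n + h/2, y_n + (h/2)·k2); k4 = f(t_n + h, y_n + h·k3); y_{n+1} = y_n + (h/6)·(k1 + 2k2 + 2k3 + k4).
t=1.700000, y=2.200000:
  k1 = f(1.700000, 2.200000) = -2.289500
  k2 = f(1.800000, 1.971050) = -2.799606
  k3 = f(1.800000, 1.920039) = -2.823582
  k4 = f(1.900000, 1.635284) = -3.382917
  y ← 2.200000 + (0.2/6)·(k1 + 2k2 + 2k3 + k4) = 1.636040
y(1.9) ≈ 1.6360

1.6360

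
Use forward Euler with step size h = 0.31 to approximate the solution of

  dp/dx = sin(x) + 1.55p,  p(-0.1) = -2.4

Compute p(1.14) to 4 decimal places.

-11.0324

Euler: p_{n+1} = p_n + h·f(x_n, p_n).
x=-0.100000, p=-2.400000: f=-3.819833 → p ← -2.400000 + 0.31·(-3.819833) = -3.584148
x=0.210000, p=-3.584148: f=-5.346970 → p ← -3.584148 + 0.31·(-5.346970) = -5.241709
x=0.520000, p=-5.241709: f=-7.627769 → p ← -5.241709 + 0.31·(-7.627769) = -7.606317
x=0.830000, p=-7.606317: f=-11.051861 → p ← -7.606317 + 0.31·(-11.051861) = -11.032394
p(1.14) ≈ -11.0324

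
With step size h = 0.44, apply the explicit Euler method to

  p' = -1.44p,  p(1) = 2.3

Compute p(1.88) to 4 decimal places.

Euler: p_{n+1} = p_n + h·f(x_n, p_n).
x=1.000000, p=2.300000: f=-3.312000 → p ← 2.300000 + 0.44·(-3.312000) = 0.842720
x=1.440000, p=0.842720: f=-1.213517 → p ← 0.842720 + 0.44·(-1.213517) = 0.308773
p(1.88) ≈ 0.3088

0.3088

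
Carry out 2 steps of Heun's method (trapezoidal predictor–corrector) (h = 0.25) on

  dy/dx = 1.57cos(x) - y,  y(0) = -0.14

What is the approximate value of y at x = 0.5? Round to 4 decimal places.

0.4929

Heun: k1 = f(x_n, y_n); k2 = f(x_n + h, y_n + h·k1); y_{n+1} = y_n + (h/2)·(k1 + k2).
x=0.000000, y=-0.140000:
  k1 = f(0.000000, -0.140000) = 1.710000
  k2 = f(0.250000, 0.287500) = 1.233693
  y ← -0.140000 + (0.25/2)·(1.710000 + 1.233693) = 0.227962
x=0.250000, y=0.227962:
  k1 = f(0.250000, 0.227962) = 1.293231
  k2 = f(0.500000, 0.551269) = 0.826535
  y ← 0.227962 + (0.25/2)·(1.293231 + 0.826535) = 0.492932
y(0.5) ≈ 0.4929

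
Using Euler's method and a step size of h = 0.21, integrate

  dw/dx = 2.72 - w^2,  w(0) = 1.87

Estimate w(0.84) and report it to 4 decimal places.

1.6508

Euler: w_{n+1} = w_n + h·f(x_n, w_n).
x=0.000000, w=1.870000: f=-0.776900 → w ← 1.870000 + 0.21·(-0.776900) = 1.706851
x=0.210000, w=1.706851: f=-0.193340 → w ← 1.706851 + 0.21·(-0.193340) = 1.666250
x=0.420000, w=1.666250: f=-0.056387 → w ← 1.666250 + 0.21·(-0.056387) = 1.654408
x=0.630000, w=1.654408: f=-0.017066 → w ← 1.654408 + 0.21·(-0.017066) = 1.650824
w(0.84) ≈ 1.6508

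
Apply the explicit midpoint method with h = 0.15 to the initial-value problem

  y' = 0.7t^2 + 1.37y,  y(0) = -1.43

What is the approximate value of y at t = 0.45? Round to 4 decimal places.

-2.6157

Midpoint: k1 = f(t_n, y_n); k2 = f(t_n + h/2, y_n + (h/2)·k1); y_{n+1} = y_n + h·k2.
t=0.000000, y=-1.430000:
  k1 = f(0.000000, -1.430000) = -1.959100
  k2 = f(0.075000, -1.576932) = -2.156460
  y ← -1.430000 + 0.15·(-2.156460) = -1.753469
t=0.150000, y=-1.753469:
  k1 = f(0.150000, -1.753469) = -2.386503
  k2 = f(0.225000, -1.932457) = -2.612028
  y ← -1.753469 + 0.15·(-2.612028) = -2.145273
t=0.300000, y=-2.145273:
  k1 = f(0.300000, -2.145273) = -2.876024
  k2 = f(0.375000, -2.360975) = -3.136098
  y ← -2.145273 + 0.15·(-3.136098) = -2.615688
y(0.45) ≈ -2.6157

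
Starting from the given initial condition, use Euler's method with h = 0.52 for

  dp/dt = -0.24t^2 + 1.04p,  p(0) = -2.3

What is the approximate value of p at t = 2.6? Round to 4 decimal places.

-21.4255

Euler: p_{n+1} = p_n + h·f(t_n, p_n).
t=0.000000, p=-2.300000: f=-2.392000 → p ← -2.300000 + 0.52·(-2.392000) = -3.543840
t=0.520000, p=-3.543840: f=-3.750490 → p ← -3.543840 + 0.52·(-3.750490) = -5.494095
t=1.040000, p=-5.494095: f=-5.973442 → p ← -5.494095 + 0.52·(-5.973442) = -8.600285
t=1.560000, p=-8.600285: f=-9.528360 → p ← -8.600285 + 0.52·(-9.528360) = -13.555032
t=2.080000, p=-13.555032: f=-15.135569 → p ← -13.555032 + 0.52·(-15.135569) = -21.425528
p(2.6) ≈ -21.4255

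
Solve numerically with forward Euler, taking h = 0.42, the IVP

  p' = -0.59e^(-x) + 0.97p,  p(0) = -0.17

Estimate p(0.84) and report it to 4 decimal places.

Euler: p_{n+1} = p_n + h·f(x_n, p_n).
x=0.000000, p=-0.170000: f=-0.754900 → p ← -0.170000 + 0.42·(-0.754900) = -0.487058
x=0.420000, p=-0.487058: f=-0.860104 → p ← -0.487058 + 0.42·(-0.860104) = -0.848302
p(0.84) ≈ -0.8483

-0.8483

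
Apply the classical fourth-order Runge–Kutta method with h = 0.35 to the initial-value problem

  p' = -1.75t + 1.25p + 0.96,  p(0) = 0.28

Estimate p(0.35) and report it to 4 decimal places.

0.7305

RK4: k1 = f(t_n, p_n); k2 = f(t_n + h/2, p_n + (h/2)·k1); k3 = f(t_n + h/2, p_n + (h/2)·k2); k4 = f(t_n + h, p_n + h·k3); p_{n+1} = p_n + (h/6)·(k1 + 2k2 + 2k3 + k4).
t=0.000000, p=0.280000:
  k1 = f(0.000000, 0.280000) = 1.310000
  k2 = f(0.175000, 0.509250) = 1.290312
  k3 = f(0.175000, 0.505805) = 1.286006
  k4 = f(0.350000, 0.730102) = 1.260128
  p ← 0.280000 + (0.35/6)·(k1 + 2k2 + 2k3 + k4) = 0.730495
p(0.35) ≈ 0.7305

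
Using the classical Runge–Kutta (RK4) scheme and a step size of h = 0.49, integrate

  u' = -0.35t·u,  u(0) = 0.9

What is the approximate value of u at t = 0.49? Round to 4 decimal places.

0.8630

RK4: k1 = f(t_n, u_n); k2 = f(t_n + h/2, u_n + (h/2)·k1); k3 = f(t_n + h/2, u_n + (h/2)·k2); k4 = f(t_n + h, u_n + h·k3); u_{n+1} = u_n + (h/6)·(k1 + 2k2 + 2k3 + k4).
t=0.000000, u=0.900000:
  k1 = f(0.000000, 0.900000) = 0.000000
  k2 = f(0.245000, 0.900000) = -0.077175
  k3 = f(0.245000, 0.881092) = -0.075554
  k4 = f(0.490000, 0.862979) = -0.148001
  u ← 0.900000 + (0.49/6)·(k1 + 2k2 + 2k3 + k4) = 0.862968
u(0.49) ≈ 0.8630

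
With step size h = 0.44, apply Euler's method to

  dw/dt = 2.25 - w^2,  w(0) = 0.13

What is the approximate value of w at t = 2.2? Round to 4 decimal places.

Euler: w_{n+1} = w_n + h·f(t_n, w_n).
t=0.000000, w=0.130000: f=2.233100 → w ← 0.130000 + 0.44·2.233100 = 1.112564
t=0.440000, w=1.112564: f=1.012201 → w ← 1.112564 + 0.44·1.012201 = 1.557933
t=0.880000, w=1.557933: f=-0.177154 → w ← 1.557933 + 0.44·(-0.177154) = 1.479985
t=1.320000, w=1.479985: f=0.059645 → w ← 1.479985 + 0.44·0.059645 = 1.506229
t=1.760000, w=1.506229: f=-0.018725 → w ← 1.506229 + 0.44·(-0.018725) = 1.497990
w(2.2) ≈ 1.4980

1.4980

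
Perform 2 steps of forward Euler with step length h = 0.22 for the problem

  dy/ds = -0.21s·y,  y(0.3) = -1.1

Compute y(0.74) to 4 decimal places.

-1.0587

Euler: y_{n+1} = y_n + h·f(s_n, y_n).
s=0.300000, y=-1.100000: f=0.069300 → y ← -1.100000 + 0.22·0.069300 = -1.084754
s=0.520000, y=-1.084754: f=0.118455 → y ← -1.084754 + 0.22·0.118455 = -1.058694
y(0.74) ≈ -1.0587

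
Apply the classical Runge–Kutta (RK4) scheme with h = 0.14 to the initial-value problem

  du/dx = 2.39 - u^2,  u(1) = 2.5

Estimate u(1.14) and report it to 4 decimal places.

2.1046

RK4: k1 = f(x_n, u_n); k2 = f(x_n + h/2, u_n + (h/2)·k1); k3 = f(x_n + h/2, u_n + (h/2)·k2); k4 = f(x_n + h, u_n + h·k3); u_{n+1} = u_n + (h/6)·(k1 + 2k2 + 2k3 + k4).
x=1.000000, u=2.500000:
  k1 = f(1.000000, 2.500000) = -3.860000
  k2 = f(1.070000, 2.229800) = -2.582008
  k3 = f(1.070000, 2.319259) = -2.988964
  k4 = f(1.140000, 2.081545) = -1.942830
  u ← 2.500000 + (0.14/6)·(k1 + 2k2 + 2k3 + k4) = 2.104622
u(1.14) ≈ 2.1046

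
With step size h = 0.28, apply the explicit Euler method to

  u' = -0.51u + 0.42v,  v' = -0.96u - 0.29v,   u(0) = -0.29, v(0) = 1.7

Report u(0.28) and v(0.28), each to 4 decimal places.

-0.0487, 1.6399

Euler on (u,v): u_{n+1} = u_n + h·u', v_{n+1} = v_n + h·v'.
0.000000: (-0.290000, 1.700000); f=(0.861900, -0.214600) → (-0.048668, 1.639912)
(u(0.28), v(0.28)) ≈ (-0.0487, 1.6399)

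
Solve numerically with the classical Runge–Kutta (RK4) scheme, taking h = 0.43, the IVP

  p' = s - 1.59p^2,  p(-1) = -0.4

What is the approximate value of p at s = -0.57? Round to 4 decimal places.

RK4: k1 = f(s_n, p_n); k2 = f(s_n + h/2, p_n + (h/2)·k1); k3 = f(s_n + h/2, p_n + (h/2)·k2); k4 = f(s_n + h, p_n + h·k3); p_{n+1} = p_n + (h/6)·(k1 + 2k2 + 2k3 + k4).
s=-1.000000, p=-0.400000:
  k1 = f(-1.000000, -0.400000) = -1.254400
  k2 = f(-0.785000, -0.669696) = -1.498103
  k3 = f(-0.785000, -0.722092) = -1.614053
  k4 = f(-0.570000, -1.094043) = -2.473119
  p ← -0.400000 + (0.43/6)·(k1 + 2k2 + 2k3 + k4) = -1.113215
p(-0.57) ≈ -1.1132

-1.1132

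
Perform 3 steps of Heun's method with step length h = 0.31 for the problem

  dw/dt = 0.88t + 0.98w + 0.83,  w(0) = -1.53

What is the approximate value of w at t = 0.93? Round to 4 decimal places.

Heun: k1 = f(t_n, w_n); k2 = f(t_n + h, w_n + h·k1); w_{n+1} = w_n + (h/2)·(k1 + k2).
t=0.000000, w=-1.530000:
  k1 = f(0.000000, -1.530000) = -0.669400
  k2 = f(0.310000, -1.737514) = -0.599964
  w ← -1.530000 + (0.31/2)·(-0.669400 + (-0.599964)) = -1.726751
t=0.310000, w=-1.726751:
  k1 = f(0.310000, -1.726751) = -0.589416
  k2 = f(0.620000, -1.909470) = -0.495681
  w ← -1.726751 + (0.31/2)·(-0.589416 + (-0.495681)) = -1.894941
t=0.620000, w=-1.894941:
  k1 = f(0.620000, -1.894941) = -0.481443
  k2 = f(0.930000, -2.044189) = -0.354905
  w ← -1.894941 + (0.31/2)·(-0.481443 + (-0.354905)) = -2.024575
w(0.93) ≈ -2.0246

-2.0246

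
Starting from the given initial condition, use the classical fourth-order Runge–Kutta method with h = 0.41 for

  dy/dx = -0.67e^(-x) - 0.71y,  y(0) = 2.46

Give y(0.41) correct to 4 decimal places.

1.6452

RK4: k1 = f(x_n, y_n); k2 = f(x_n + h/2, y_n + (h/2)·k1); k3 = f(x_n + h/2, y_n + (h/2)·k2); k4 = f(x_n + h, y_n + h·k3); y_{n+1} = y_n + (h/6)·(k1 + 2k2 + 2k3 + k4).
x=0.000000, y=2.460000:
  k1 = f(0.000000, 2.460000) = -2.416600
  k2 = f(0.205000, 1.964597) = -1.940678
  k3 = f(0.205000, 2.062161) = -2.009948
  k4 = f(0.410000, 1.635921) = -1.606150
  y ← 2.460000 + (0.41/6)·(k1 + 2k2 + 2k3 + k4) = 1.645193
y(0.41) ≈ 1.6452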